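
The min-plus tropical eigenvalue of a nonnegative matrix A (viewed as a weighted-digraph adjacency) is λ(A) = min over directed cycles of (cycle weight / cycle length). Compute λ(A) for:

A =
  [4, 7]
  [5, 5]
λ(A) = 4

Enumerate directed cycles and compute their means (weight / length). Sample:
  cycle 0 → 0: weight = 4, length = 1, mean = 4/1 ≈ 4.000
  cycle 1 → 1: weight = 5, length = 1, mean = 5/1 ≈ 5.000
  cycle 0 → 1 → 0: weight = 12, length = 2, mean = 12/2 ≈ 6.000
  cycle 1 → 0 → 1: weight = 12, length = 2, mean = 12/2 ≈ 6.000
Minimum mean = 4.000, attained e.g. along the cycle 0 → 0 with weight 4 and length 1. So λ(A) = 4/1 = 4.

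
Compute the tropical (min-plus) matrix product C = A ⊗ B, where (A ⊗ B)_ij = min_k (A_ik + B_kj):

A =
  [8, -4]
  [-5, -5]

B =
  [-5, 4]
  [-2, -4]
A ⊗ B =
  [-6, -8]
  [-10, -9]

Apply the min-plus product entry-by-entry:
  C[0][0] = min over k of (A[0][0] + B[0][0] = 8 + -5 = 3, A[0][1] + B[1][0] = -4 + -2 = -6) = -6 (attained at k = 1)
  C[0][1] = min over k of (A[0][0] + B[0][1] = 8 + 4 = 12, A[0][1] + B[1][1] = -4 + -4 = -8) = -8 (attained at k = 1)
  C[1][0] = min over k of (A[1][0] + B[0][0] = -5 + -5 = -10, A[1][1] + B[1][0] = -5 + -2 = -7) = -10 (attained at k = 0)
  C[1][1] = min over k of (A[1][0] + B[0][1] = -5 + 4 = -1, A[1][1] + B[1][1] = -5 + -4 = -9) = -9 (attained at k = 1)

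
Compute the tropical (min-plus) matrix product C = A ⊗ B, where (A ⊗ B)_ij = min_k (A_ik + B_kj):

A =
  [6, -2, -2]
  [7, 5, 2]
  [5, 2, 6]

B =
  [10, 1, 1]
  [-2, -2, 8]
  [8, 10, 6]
A ⊗ B =
  [-4, -4, 4]
  [3, 3, 8]
  [0, 0, 6]

Apply the min-plus product entry-by-entry:
  C[0][0] = min over k of (A[0][0] + B[0][0] = 6 + 10 = 16, A[0][1] + B[1][0] = -2 + -2 = -4, A[0][2] + B[2][0] = -2 + 8 = 6) = -4 (attained at k = 1)
  C[0][1] = min over k of (A[0][0] + B[0][1] = 6 + 1 = 7, A[0][1] + B[1][1] = -2 + -2 = -4, A[0][2] + B[2][1] = -2 + 10 = 8) = -4 (attained at k = 1)
  C[0][2] = min over k of (A[0][0] + B[0][2] = 6 + 1 = 7, A[0][1] + B[1][2] = -2 + 8 = 6, A[0][2] + B[2][2] = -2 + 6 = 4) = 4 (attained at k = 2)
  C[1][0] = min over k of (A[1][0] + B[0][0] = 7 + 10 = 17, A[1][1] + B[1][0] = 5 + -2 = 3, A[1][2] + B[2][0] = 2 + 8 = 10) = 3 (attained at k = 1)
  C[1][1] = min over k of (A[1][0] + B[0][1] = 7 + 1 = 8, A[1][1] + B[1][1] = 5 + -2 = 3, A[1][2] + B[2][1] = 2 + 10 = 12) = 3 (attained at k = 1)
  C[1][2] = min over k of (A[1][0] + B[0][2] = 7 + 1 = 8, A[1][1] + B[1][2] = 5 + 8 = 13, A[1][2] + B[2][2] = 2 + 6 = 8) = 8 (attained at k = 0)
  C[2][0] = min over k of (A[2][0] + B[0][0] = 5 + 10 = 15, A[2][1] + B[1][0] = 2 + -2 = 0, A[2][2] + B[2][0] = 6 + 8 = 14) = 0 (attained at k = 1)
  C[2][1] = min over k of (A[2][0] + B[0][1] = 5 + 1 = 6, A[2][1] + B[1][1] = 2 + -2 = 0, A[2][2] + B[2][1] = 6 + 10 = 16) = 0 (attained at k = 1)
  C[2][2] = min over k of (A[2][0] + B[0][2] = 5 + 1 = 6, A[2][1] + B[1][2] = 2 + 8 = 10, A[2][2] + B[2][2] = 6 + 6 = 12) = 6 (attained at k = 0)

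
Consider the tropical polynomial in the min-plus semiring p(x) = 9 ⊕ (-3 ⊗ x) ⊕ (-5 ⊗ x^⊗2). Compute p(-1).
p(-1) = -7

A tropical monomial a ⊗ x^⊗i evaluates to a + i · x. Evaluating each term at x = -1:
  Term 0 contributes 9 + 0 · -1 = 9
  Term 1 contributes -3 + 1 · -1 = -4
  Term 2 contributes -5 + 2 · -1 = -7
p(-1) = ⊕ of these = min[9, -4, -7] = -7.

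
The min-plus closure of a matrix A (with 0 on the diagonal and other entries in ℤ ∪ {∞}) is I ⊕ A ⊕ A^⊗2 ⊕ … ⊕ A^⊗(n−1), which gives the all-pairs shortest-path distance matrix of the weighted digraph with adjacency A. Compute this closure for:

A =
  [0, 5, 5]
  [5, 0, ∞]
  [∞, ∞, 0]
Closure =
  [0, 5, 5]
  [5, 0, 10]
  [∞, ∞, 0]

This is the Floyd-Warshall all-pairs shortest-path computation. For each intermediate vertex k = 0, 1, …, 2, update dist[i][j] ← min(dist[i][j], dist[i][k] + dist[k][j]). The final matrix gives, for each (i, j), the minimum total weight of any directed path from i to j (possibly empty when i = j).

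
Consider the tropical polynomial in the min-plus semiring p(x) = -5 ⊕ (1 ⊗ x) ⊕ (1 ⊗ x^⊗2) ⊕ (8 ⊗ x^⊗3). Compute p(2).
p(2) = -5

A tropical monomial a ⊗ x^⊗i evaluates to a + i · x. Evaluating each term at x = 2:
  Term 0 contributes -5 + 0 · 2 = -5
  Term 1 contributes 1 + 1 · 2 = 3
  Term 2 contributes 1 + 2 · 2 = 5
  Term 3 contributes 8 + 3 · 2 = 14
p(2) = ⊕ of these = min[-5, 3, 5, 14] = -5.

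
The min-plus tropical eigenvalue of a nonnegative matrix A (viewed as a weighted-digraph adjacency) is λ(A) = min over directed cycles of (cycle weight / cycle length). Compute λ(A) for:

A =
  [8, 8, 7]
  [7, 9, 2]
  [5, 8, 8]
λ(A) = 5

Enumerate directed cycles and compute their means (weight / length). Sample:
  cycle 0 → 0: weight = 8, length = 1, mean = 8/1 ≈ 8.000
  cycle 1 → 1: weight = 9, length = 1, mean = 9/1 ≈ 9.000
  cycle 2 → 2: weight = 8, length = 1, mean = 8/1 ≈ 8.000
  cycle 0 → 1 → 0: weight = 15, length = 2, mean = 15/2 ≈ 7.500
  cycle 0 → 2 → 0: weight = 12, length = 2, mean = 12/2 ≈ 6.000
  cycle 1 → 0 → 1: weight = 15, length = 2, mean = 15/2 ≈ 7.500
Minimum mean = 5.000, attained e.g. along the cycle 1 → 2 → 1 with weight 10 and length 2. So λ(A) = 10/2 = 5.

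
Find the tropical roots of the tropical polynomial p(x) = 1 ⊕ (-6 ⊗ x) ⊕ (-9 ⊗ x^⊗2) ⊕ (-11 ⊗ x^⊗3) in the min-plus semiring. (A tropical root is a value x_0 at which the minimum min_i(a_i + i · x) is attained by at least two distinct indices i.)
Roots: {2, 3, 7}

Each tropical root is a break point of the lower envelope of the lines y = a_i + i · x (there are 4 lines, with slopes 0, 1, ..., 3). Only the lines that attain the minimum somewhere contribute to roots; other lines are dominated. Here the surviving (envelope) indices are i = 3, i = 2, i = 1, i = 0.
Intersections between consecutive envelope lines give the roots: for adjacent envelope indices i < j the intersection is x = (a_i − a_j) / (j − i). Reading off the sorted break points: {2, 3, 7}.
Verification: at each break x_0, at least two indices attain the minimum of min_i(a_i + i · x_0).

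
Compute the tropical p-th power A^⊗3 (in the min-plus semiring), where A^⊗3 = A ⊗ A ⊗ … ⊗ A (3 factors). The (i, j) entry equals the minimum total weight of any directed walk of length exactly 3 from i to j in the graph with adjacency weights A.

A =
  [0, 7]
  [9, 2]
A^⊗3 =
  [0, 7]
  [9, 6]

Each entry (A^⊗3)_ij equals the minimum over all length-3 walks i = v_0 → v_1 → … → v_3 = j of Σ_t A[v_t][v_{t+1}]. For example, for (i, j) = (0, 1) we minimise over 4 possible intermediate vertex sequences; the minimum is 7, attained along the walk 0 → 0 → 0 → 1.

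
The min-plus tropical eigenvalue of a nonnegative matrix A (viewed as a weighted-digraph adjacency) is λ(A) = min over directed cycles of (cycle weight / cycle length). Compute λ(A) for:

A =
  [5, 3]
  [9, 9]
λ(A) = 5

Enumerate directed cycles and compute their means (weight / length). Sample:
  cycle 0 → 0: weight = 5, length = 1, mean = 5/1 ≈ 5.000
  cycle 1 → 1: weight = 9, length = 1, mean = 9/1 ≈ 9.000
  cycle 0 → 1 → 0: weight = 12, length = 2, mean = 12/2 ≈ 6.000
  cycle 1 → 0 → 1: weight = 12, length = 2, mean = 12/2 ≈ 6.000
Minimum mean = 5.000, attained e.g. along the cycle 0 → 0 with weight 5 and length 1. So λ(A) = 5/1 = 5.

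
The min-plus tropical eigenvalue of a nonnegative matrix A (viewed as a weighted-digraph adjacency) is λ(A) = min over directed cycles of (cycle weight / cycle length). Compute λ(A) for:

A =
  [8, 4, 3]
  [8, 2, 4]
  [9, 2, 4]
λ(A) = 2

Enumerate directed cycles and compute their means (weight / length). Sample:
  cycle 0 → 0: weight = 8, length = 1, mean = 8/1 ≈ 8.000
  cycle 1 → 1: weight = 2, length = 1, mean = 2/1 ≈ 2.000
  cycle 2 → 2: weight = 4, length = 1, mean = 4/1 ≈ 4.000
  cycle 0 → 1 → 0: weight = 12, length = 2, mean = 12/2 ≈ 6.000
  cycle 0 → 2 → 0: weight = 12, length = 2, mean = 12/2 ≈ 6.000
  cycle 1 → 0 → 1: weight = 12, length = 2, mean = 12/2 ≈ 6.000
Minimum mean = 2.000, attained e.g. along the cycle 1 → 1 with weight 2 and length 1. So λ(A) = 2/1 = 2.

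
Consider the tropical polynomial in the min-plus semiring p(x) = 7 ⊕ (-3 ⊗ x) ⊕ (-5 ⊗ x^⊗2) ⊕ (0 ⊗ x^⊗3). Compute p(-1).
p(-1) = -7

A tropical monomial a ⊗ x^⊗i evaluates to a + i · x. Evaluating each term at x = -1:
  Term 0 contributes 7 + 0 · -1 = 7
  Term 1 contributes -3 + 1 · -1 = -4
  Term 2 contributes -5 + 2 · -1 = -7
  Term 3 contributes 0 + 3 · -1 = -3
p(-1) = ⊕ of these = min[7, -4, -7, -3] = -7.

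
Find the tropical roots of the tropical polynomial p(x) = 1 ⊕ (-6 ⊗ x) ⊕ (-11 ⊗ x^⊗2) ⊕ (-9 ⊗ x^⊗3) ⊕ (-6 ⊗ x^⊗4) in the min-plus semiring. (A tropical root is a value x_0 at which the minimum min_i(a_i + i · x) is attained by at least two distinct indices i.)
Roots: {-3, -2, 5, 7}

Each tropical root is a break point of the lower envelope of the lines y = a_i + i · x (there are 5 lines, with slopes 0, 1, ..., 4). Only the lines that attain the minimum somewhere contribute to roots; other lines are dominated. Here the surviving (envelope) indices are i = 4, i = 3, i = 2, i = 1, i = 0.
Intersections between consecutive envelope lines give the roots: for adjacent envelope indices i < j the intersection is x = (a_i − a_j) / (j − i). Reading off the sorted break points: {-3, -2, 5, 7}.
Verification: at each break x_0, at least two indices attain the minimum of min_i(a_i + i · x_0).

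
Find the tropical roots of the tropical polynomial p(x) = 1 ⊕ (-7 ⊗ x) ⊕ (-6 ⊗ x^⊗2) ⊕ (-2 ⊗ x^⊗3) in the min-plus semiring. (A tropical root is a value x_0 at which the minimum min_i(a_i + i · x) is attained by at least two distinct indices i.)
Roots: {-4, -1, 8}

Each tropical root is a break point of the lower envelope of the lines y = a_i + i · x (there are 4 lines, with slopes 0, 1, ..., 3). Only the lines that attain the minimum somewhere contribute to roots; other lines are dominated. Here the surviving (envelope) indices are i = 3, i = 2, i = 1, i = 0.
Intersections between consecutive envelope lines give the roots: for adjacent envelope indices i < j the intersection is x = (a_i − a_j) / (j − i). Reading off the sorted break points: {-4, -1, 8}.
Verification: at each break x_0, at least two indices attain the minimum of min_i(a_i + i · x_0).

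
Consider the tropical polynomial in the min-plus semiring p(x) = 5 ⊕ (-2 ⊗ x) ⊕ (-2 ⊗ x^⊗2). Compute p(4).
p(4) = 2

A tropical monomial a ⊗ x^⊗i evaluates to a + i · x. Evaluating each term at x = 4:
  Term 0 contributes 5 + 0 · 4 = 5
  Term 1 contributes -2 + 1 · 4 = 2
  Term 2 contributes -2 + 2 · 4 = 6
p(4) = ⊕ of these = min[5, 2, 6] = 2.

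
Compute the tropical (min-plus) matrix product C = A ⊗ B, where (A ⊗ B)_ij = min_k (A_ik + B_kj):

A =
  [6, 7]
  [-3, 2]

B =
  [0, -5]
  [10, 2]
A ⊗ B =
  [6, 1]
  [-3, -8]

Apply the min-plus product entry-by-entry:
  C[0][0] = min over k of (A[0][0] + B[0][0] = 6 + 0 = 6, A[0][1] + B[1][0] = 7 + 10 = 17) = 6 (attained at k = 0)
  C[0][1] = min over k of (A[0][0] + B[0][1] = 6 + -5 = 1, A[0][1] + B[1][1] = 7 + 2 = 9) = 1 (attained at k = 0)
  C[1][0] = min over k of (A[1][0] + B[0][0] = -3 + 0 = -3, A[1][1] + B[1][0] = 2 + 10 = 12) = -3 (attained at k = 0)
  C[1][1] = min over k of (A[1][0] + B[0][1] = -3 + -5 = -8, A[1][1] + B[1][1] = 2 + 2 = 4) = -8 (attained at k = 0)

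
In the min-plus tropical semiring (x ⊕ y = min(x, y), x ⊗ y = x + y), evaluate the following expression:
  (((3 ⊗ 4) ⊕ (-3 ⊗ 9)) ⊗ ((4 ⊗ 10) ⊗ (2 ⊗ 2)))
(((3 ⊗ 4) ⊕ (-3 ⊗ 9)) ⊗ ((4 ⊗ 10) ⊗ (2 ⊗ 2))) = 24

Expand innermost to outermost. Recall ⊕ takes the minimum of its arguments and ⊗ takes their sum. Working out the expression (((3 ⊗ 4) ⊕ (-3 ⊗ 9)) ⊗ ((4 ⊗ 10) ⊗ (2 ⊗ 2))) gives 24.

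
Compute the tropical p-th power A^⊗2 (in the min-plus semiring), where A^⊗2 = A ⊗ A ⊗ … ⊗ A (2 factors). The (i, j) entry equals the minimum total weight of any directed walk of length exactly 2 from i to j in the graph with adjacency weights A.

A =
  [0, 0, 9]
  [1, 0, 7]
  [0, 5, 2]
A^⊗2 =
  [0, 0, 7]
  [1, 0, 7]
  [0, 0, 4]

Each entry (A^⊗2)_ij equals the minimum over all length-2 walks i = v_0 → v_1 → … → v_2 = j of Σ_t A[v_t][v_{t+1}]. For example, for (i, j) = (0, 2) we minimise over 3 possible intermediate vertex sequences; the minimum is 7, attained along the walk 0 → 1 → 2.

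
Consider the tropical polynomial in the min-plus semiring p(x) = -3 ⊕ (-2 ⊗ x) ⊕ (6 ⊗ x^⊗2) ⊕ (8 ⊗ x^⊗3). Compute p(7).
p(7) = -3

A tropical monomial a ⊗ x^⊗i evaluates to a + i · x. Evaluating each term at x = 7:
  Term 0 contributes -3 + 0 · 7 = -3
  Term 1 contributes -2 + 1 · 7 = 5
  Term 2 contributes 6 + 2 · 7 = 20
  Term 3 contributes 8 + 3 · 7 = 29
p(7) = ⊕ of these = min[-3, 5, 20, 29] = -3.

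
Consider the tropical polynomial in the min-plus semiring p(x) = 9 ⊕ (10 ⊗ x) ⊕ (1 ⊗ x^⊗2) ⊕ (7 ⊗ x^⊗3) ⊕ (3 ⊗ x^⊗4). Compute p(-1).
p(-1) = -1

A tropical monomial a ⊗ x^⊗i evaluates to a + i · x. Evaluating each term at x = -1:
  Term 0 contributes 9 + 0 · -1 = 9
  Term 1 contributes 10 + 1 · -1 = 9
  Term 2 contributes 1 + 2 · -1 = -1
  Term 3 contributes 7 + 3 · -1 = 4
  Term 4 contributes 3 + 4 · -1 = -1
p(-1) = ⊕ of these = min[9, 9, -1, 4, -1] = -1.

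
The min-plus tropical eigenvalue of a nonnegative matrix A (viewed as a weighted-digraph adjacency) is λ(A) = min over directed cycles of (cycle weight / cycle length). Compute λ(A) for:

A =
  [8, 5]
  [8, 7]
λ(A) = 13/2

Enumerate directed cycles and compute their means (weight / length). Sample:
  cycle 0 → 0: weight = 8, length = 1, mean = 8/1 ≈ 8.000
  cycle 1 → 1: weight = 7, length = 1, mean = 7/1 ≈ 7.000
  cycle 0 → 1 → 0: weight = 13, length = 2, mean = 13/2 ≈ 6.500
  cycle 1 → 0 → 1: weight = 13, length = 2, mean = 13/2 ≈ 6.500
Minimum mean = 6.500, attained e.g. along the cycle 0 → 1 → 0 with weight 13 and length 2. So λ(A) = 13/2 = 13/2.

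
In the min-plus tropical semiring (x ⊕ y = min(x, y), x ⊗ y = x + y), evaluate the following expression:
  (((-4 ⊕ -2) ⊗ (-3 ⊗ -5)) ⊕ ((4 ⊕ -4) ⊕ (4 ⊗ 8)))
(((-4 ⊕ -2) ⊗ (-3 ⊗ -5)) ⊕ ((4 ⊕ -4) ⊕ (4 ⊗ 8))) = -12

Expand innermost to outermost. Recall ⊕ takes the minimum of its arguments and ⊗ takes their sum. Working out the expression (((-4 ⊕ -2) ⊗ (-3 ⊗ -5)) ⊕ ((4 ⊕ -4) ⊕ (4 ⊗ 8))) gives -12.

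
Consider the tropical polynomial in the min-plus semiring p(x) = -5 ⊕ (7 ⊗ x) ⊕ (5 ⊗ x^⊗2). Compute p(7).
p(7) = -5

A tropical monomial a ⊗ x^⊗i evaluates to a + i · x. Evaluating each term at x = 7:
  Term 0 contributes -5 + 0 · 7 = -5
  Term 1 contributes 7 + 1 · 7 = 14
  Term 2 contributes 5 + 2 · 7 = 19
p(7) = ⊕ of these = min[-5, 14, 19] = -5.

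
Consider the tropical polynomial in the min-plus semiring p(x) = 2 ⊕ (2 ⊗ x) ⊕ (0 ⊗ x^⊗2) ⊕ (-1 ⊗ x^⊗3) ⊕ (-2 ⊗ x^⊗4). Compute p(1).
p(1) = 2

A tropical monomial a ⊗ x^⊗i evaluates to a + i · x. Evaluating each term at x = 1:
  Term 0 contributes 2 + 0 · 1 = 2
  Term 1 contributes 2 + 1 · 1 = 3
  Term 2 contributes 0 + 2 · 1 = 2
  Term 3 contributes -1 + 3 · 1 = 2
  Term 4 contributes -2 + 4 · 1 = 2
p(1) = ⊕ of these = min[2, 3, 2, 2, 2] = 2.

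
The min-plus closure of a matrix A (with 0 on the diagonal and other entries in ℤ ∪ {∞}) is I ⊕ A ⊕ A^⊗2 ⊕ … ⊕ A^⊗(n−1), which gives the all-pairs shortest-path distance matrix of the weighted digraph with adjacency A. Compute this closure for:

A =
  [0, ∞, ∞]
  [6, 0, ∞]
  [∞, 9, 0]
Closure =
  [0, ∞, ∞]
  [6, 0, ∞]
  [15, 9, 0]

This is the Floyd-Warshall all-pairs shortest-path computation. For each intermediate vertex k = 0, 1, …, 2, update dist[i][j] ← min(dist[i][j], dist[i][k] + dist[k][j]). The final matrix gives, for each (i, j), the minimum total weight of any directed path from i to j (possibly empty when i = j).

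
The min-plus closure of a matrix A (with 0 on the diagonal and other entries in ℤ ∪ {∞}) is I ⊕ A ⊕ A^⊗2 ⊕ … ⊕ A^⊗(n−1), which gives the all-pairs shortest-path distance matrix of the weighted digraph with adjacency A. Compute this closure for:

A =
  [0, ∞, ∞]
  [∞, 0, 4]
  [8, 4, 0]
Closure =
  [0, ∞, ∞]
  [12, 0, 4]
  [8, 4, 0]

This is the Floyd-Warshall all-pairs shortest-path computation. For each intermediate vertex k = 0, 1, …, 2, update dist[i][j] ← min(dist[i][j], dist[i][k] + dist[k][j]). The final matrix gives, for each (i, j), the minimum total weight of any directed path from i to j (possibly empty when i = j).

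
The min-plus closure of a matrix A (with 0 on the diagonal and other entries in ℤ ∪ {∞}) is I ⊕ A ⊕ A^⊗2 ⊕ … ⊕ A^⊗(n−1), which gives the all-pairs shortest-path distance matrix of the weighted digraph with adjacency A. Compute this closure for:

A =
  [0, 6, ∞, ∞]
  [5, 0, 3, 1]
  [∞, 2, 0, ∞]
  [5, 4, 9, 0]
Closure =
  [0, 6, 9, 7]
  [5, 0, 3, 1]
  [7, 2, 0, 3]
  [5, 4, 7, 0]

This is the Floyd-Warshall all-pairs shortest-path computation. For each intermediate vertex k = 0, 1, …, 3, update dist[i][j] ← min(dist[i][j], dist[i][k] + dist[k][j]). The final matrix gives, for each (i, j), the minimum total weight of any directed path from i to j (possibly empty when i = j).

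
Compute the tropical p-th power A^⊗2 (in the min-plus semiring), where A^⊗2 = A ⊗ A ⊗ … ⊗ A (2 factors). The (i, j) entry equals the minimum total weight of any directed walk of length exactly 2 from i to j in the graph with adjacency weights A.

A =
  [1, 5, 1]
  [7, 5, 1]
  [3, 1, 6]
A^⊗2 =
  [2, 2, 2]
  [4, 2, 6]
  [4, 6, 2]

Each entry (A^⊗2)_ij equals the minimum over all length-2 walks i = v_0 → v_1 → … → v_2 = j of Σ_t A[v_t][v_{t+1}]. For example, for (i, j) = (0, 2) we minimise over 3 possible intermediate vertex sequences; the minimum is 2, attained along the walk 0 → 0 → 2.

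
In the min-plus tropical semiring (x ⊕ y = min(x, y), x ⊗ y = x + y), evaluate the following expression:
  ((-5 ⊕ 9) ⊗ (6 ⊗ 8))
((-5 ⊕ 9) ⊗ (6 ⊗ 8)) = 9

Expand innermost to outermost. Recall ⊕ takes the minimum of its arguments and ⊗ takes their sum. Working out the expression ((-5 ⊕ 9) ⊗ (6 ⊗ 8)) gives 9.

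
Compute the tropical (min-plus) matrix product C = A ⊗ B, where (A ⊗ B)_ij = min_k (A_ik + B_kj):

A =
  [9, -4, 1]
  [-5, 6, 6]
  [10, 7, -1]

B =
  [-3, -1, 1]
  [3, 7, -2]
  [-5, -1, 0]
A ⊗ B =
  [-4, 0, -6]
  [-8, -6, -4]
  [-6, -2, -1]

Apply the min-plus product entry-by-entry:
  C[0][0] = min over k of (A[0][0] + B[0][0] = 9 + -3 = 6, A[0][1] + B[1][0] = -4 + 3 = -1, A[0][2] + B[2][0] = 1 + -5 = -4) = -4 (attained at k = 2)
  C[0][1] = min over k of (A[0][0] + B[0][1] = 9 + -1 = 8, A[0][1] + B[1][1] = -4 + 7 = 3, A[0][2] + B[2][1] = 1 + -1 = 0) = 0 (attained at k = 2)
  C[0][2] = min over k of (A[0][0] + B[0][2] = 9 + 1 = 10, A[0][1] + B[1][2] = -4 + -2 = -6, A[0][2] + B[2][2] = 1 + 0 = 1) = -6 (attained at k = 1)
  C[1][0] = min over k of (A[1][0] + B[0][0] = -5 + -3 = -8, A[1][1] + B[1][0] = 6 + 3 = 9, A[1][2] + B[2][0] = 6 + -5 = 1) = -8 (attained at k = 0)
  C[1][1] = min over k of (A[1][0] + B[0][1] = -5 + -1 = -6, A[1][1] + B[1][1] = 6 + 7 = 13, A[1][2] + B[2][1] = 6 + -1 = 5) = -6 (attained at k = 0)
  C[1][2] = min over k of (A[1][0] + B[0][2] = -5 + 1 = -4, A[1][1] + B[1][2] = 6 + -2 = 4, A[1][2] + B[2][2] = 6 + 0 = 6) = -4 (attained at k = 0)
  C[2][0] = min over k of (A[2][0] + B[0][0] = 10 + -3 = 7, A[2][1] + B[1][0] = 7 + 3 = 10, A[2][2] + B[2][0] = -1 + -5 = -6) = -6 (attained at k = 2)
  C[2][1] = min over k of (A[2][0] + B[0][1] = 10 + -1 = 9, A[2][1] + B[1][1] = 7 + 7 = 14, A[2][2] + B[2][1] = -1 + -1 = -2) = -2 (attained at k = 2)
  C[2][2] = min over k of (A[2][0] + B[0][2] = 10 + 1 = 11, A[2][1] + B[1][2] = 7 + -2 = 5, A[2][2] + B[2][2] = -1 + 0 = -1) = -1 (attained at k = 2)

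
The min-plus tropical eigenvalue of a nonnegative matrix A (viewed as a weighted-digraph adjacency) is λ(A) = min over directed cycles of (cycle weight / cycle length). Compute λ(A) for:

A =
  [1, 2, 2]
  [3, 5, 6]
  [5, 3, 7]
λ(A) = 1

Enumerate directed cycles and compute their means (weight / length). Sample:
  cycle 0 → 0: weight = 1, length = 1, mean = 1/1 ≈ 1.000
  cycle 1 → 1: weight = 5, length = 1, mean = 5/1 ≈ 5.000
  cycle 2 → 2: weight = 7, length = 1, mean = 7/1 ≈ 7.000
  cycle 0 → 1 → 0: weight = 5, length = 2, mean = 5/2 ≈ 2.500
  cycle 0 → 2 → 0: weight = 7, length = 2, mean = 7/2 ≈ 3.500
  cycle 1 → 0 → 1: weight = 5, length = 2, mean = 5/2 ≈ 2.500
Minimum mean = 1.000, attained e.g. along the cycle 0 → 0 with weight 1 and length 1. So λ(A) = 1/1 = 1.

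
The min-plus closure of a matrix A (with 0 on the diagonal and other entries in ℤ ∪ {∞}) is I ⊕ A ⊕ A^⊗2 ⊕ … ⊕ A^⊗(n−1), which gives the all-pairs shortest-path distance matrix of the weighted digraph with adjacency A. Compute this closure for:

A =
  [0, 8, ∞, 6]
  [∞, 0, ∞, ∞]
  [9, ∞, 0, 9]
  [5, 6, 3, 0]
Closure =
  [0, 8, 9, 6]
  [∞, 0, ∞, ∞]
  [9, 15, 0, 9]
  [5, 6, 3, 0]

This is the Floyd-Warshall all-pairs shortest-path computation. For each intermediate vertex k = 0, 1, …, 3, update dist[i][j] ← min(dist[i][j], dist[i][k] + dist[k][j]). The final matrix gives, for each (i, j), the minimum total weight of any directed path from i to j (possibly empty when i = j).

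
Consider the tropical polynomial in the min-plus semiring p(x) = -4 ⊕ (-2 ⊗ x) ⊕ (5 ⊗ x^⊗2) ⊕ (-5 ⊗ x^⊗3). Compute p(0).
p(0) = -5

A tropical monomial a ⊗ x^⊗i evaluates to a + i · x. Evaluating each term at x = 0:
  Term 0 contributes -4 + 0 · 0 = -4
  Term 1 contributes -2 + 1 · 0 = -2
  Term 2 contributes 5 + 2 · 0 = 5
  Term 3 contributes -5 + 3 · 0 = -5
p(0) = ⊕ of these = min[-4, -2, 5, -5] = -5.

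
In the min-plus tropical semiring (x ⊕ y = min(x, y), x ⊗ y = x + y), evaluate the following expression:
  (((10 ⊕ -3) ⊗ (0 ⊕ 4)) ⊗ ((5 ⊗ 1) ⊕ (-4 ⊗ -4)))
(((10 ⊕ -3) ⊗ (0 ⊕ 4)) ⊗ ((5 ⊗ 1) ⊕ (-4 ⊗ -4))) = -11

Expand innermost to outermost. Recall ⊕ takes the minimum of its arguments and ⊗ takes their sum. Working out the expression (((10 ⊕ -3) ⊗ (0 ⊕ 4)) ⊗ ((5 ⊗ 1) ⊕ (-4 ⊗ -4))) gives -11.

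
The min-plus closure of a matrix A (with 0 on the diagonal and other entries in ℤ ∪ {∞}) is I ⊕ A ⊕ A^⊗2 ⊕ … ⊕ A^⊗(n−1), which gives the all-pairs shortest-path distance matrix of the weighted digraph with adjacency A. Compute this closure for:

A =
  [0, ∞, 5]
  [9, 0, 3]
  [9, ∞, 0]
Closure =
  [0, ∞, 5]
  [9, 0, 3]
  [9, ∞, 0]

This is the Floyd-Warshall all-pairs shortest-path computation. For each intermediate vertex k = 0, 1, …, 2, update dist[i][j] ← min(dist[i][j], dist[i][k] + dist[k][j]). The final matrix gives, for each (i, j), the minimum total weight of any directed path from i to j (possibly empty when i = j).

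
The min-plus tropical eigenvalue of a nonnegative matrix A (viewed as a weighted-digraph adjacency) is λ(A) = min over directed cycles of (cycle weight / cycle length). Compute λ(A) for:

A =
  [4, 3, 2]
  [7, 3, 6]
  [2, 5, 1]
λ(A) = 1

Enumerate directed cycles and compute their means (weight / length). Sample:
  cycle 0 → 0: weight = 4, length = 1, mean = 4/1 ≈ 4.000
  cycle 1 → 1: weight = 3, length = 1, mean = 3/1 ≈ 3.000
  cycle 2 → 2: weight = 1, length = 1, mean = 1/1 ≈ 1.000
  cycle 0 → 1 → 0: weight = 10, length = 2, mean = 10/2 ≈ 5.000
  cycle 0 → 2 → 0: weight = 4, length = 2, mean = 4/2 ≈ 2.000
  cycle 1 → 0 → 1: weight = 10, length = 2, mean = 10/2 ≈ 5.000
Minimum mean = 1.000, attained e.g. along the cycle 2 → 2 with weight 1 and length 1. So λ(A) = 1/1 = 1.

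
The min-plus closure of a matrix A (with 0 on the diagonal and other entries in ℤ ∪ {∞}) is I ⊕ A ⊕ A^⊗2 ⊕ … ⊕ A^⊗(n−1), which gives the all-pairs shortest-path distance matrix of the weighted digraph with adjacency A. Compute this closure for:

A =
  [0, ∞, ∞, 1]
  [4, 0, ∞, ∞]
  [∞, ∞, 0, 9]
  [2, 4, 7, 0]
Closure =
  [0, 5, 8, 1]
  [4, 0, 12, 5]
  [11, 13, 0, 9]
  [2, 4, 7, 0]

This is the Floyd-Warshall all-pairs shortest-path computation. For each intermediate vertex k = 0, 1, …, 3, update dist[i][j] ← min(dist[i][j], dist[i][k] + dist[k][j]). The final matrix gives, for each (i, j), the minimum total weight of any directed path from i to j (possibly empty when i = j).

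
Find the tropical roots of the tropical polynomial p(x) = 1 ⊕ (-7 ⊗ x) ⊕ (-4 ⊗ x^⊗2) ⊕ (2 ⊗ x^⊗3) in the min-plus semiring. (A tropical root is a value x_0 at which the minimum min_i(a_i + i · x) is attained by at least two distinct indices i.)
Roots: {-6, -3, 8}

Each tropical root is a break point of the lower envelope of the lines y = a_i + i · x (there are 4 lines, with slopes 0, 1, ..., 3). Only the lines that attain the minimum somewhere contribute to roots; other lines are dominated. Here the surviving (envelope) indices are i = 3, i = 2, i = 1, i = 0.
Intersections between consecutive envelope lines give the roots: for adjacent envelope indices i < j the intersection is x = (a_i − a_j) / (j − i). Reading off the sorted break points: {-6, -3, 8}.
Verification: at each break x_0, at least two indices attain the minimum of min_i(a_i + i · x_0).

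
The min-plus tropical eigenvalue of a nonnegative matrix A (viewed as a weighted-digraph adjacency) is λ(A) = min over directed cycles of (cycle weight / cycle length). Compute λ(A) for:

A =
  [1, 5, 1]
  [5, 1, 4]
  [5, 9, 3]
λ(A) = 1

Enumerate directed cycles and compute their means (weight / length). Sample:
  cycle 0 → 0: weight = 1, length = 1, mean = 1/1 ≈ 1.000
  cycle 1 → 1: weight = 1, length = 1, mean = 1/1 ≈ 1.000
  cycle 2 → 2: weight = 3, length = 1, mean = 3/1 ≈ 3.000
  cycle 0 → 1 → 0: weight = 10, length = 2, mean = 10/2 ≈ 5.000
  cycle 0 → 2 → 0: weight = 6, length = 2, mean = 6/2 ≈ 3.000
  cycle 1 → 0 → 1: weight = 10, length = 2, mean = 10/2 ≈ 5.000
Minimum mean = 1.000, attained e.g. along the cycle 0 → 0 with weight 1 and length 1. So λ(A) = 1/1 = 1.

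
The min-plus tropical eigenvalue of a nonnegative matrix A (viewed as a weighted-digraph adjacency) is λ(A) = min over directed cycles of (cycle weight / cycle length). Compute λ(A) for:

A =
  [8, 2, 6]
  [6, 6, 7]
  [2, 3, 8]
λ(A) = 11/3

Enumerate directed cycles and compute their means (weight / length). Sample:
  cycle 0 → 0: weight = 8, length = 1, mean = 8/1 ≈ 8.000
  cycle 1 → 1: weight = 6, length = 1, mean = 6/1 ≈ 6.000
  cycle 2 → 2: weight = 8, length = 1, mean = 8/1 ≈ 8.000
  cycle 0 → 1 → 0: weight = 8, length = 2, mean = 8/2 ≈ 4.000
  cycle 0 → 2 → 0: weight = 8, length = 2, mean = 8/2 ≈ 4.000
  cycle 1 → 0 → 1: weight = 8, length = 2, mean = 8/2 ≈ 4.000
Minimum mean = 3.667, attained e.g. along the cycle 0 → 1 → 2 → 0 with weight 11 and length 3. So λ(A) = 11/3 = 11/3.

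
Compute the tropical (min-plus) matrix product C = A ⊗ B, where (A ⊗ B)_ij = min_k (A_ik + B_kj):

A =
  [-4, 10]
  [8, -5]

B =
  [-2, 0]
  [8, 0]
A ⊗ B =
  [-6, -4]
  [3, -5]

Apply the min-plus product entry-by-entry:
  C[0][0] = min over k of (A[0][0] + B[0][0] = -4 + -2 = -6, A[0][1] + B[1][0] = 10 + 8 = 18) = -6 (attained at k = 0)
  C[0][1] = min over k of (A[0][0] + B[0][1] = -4 + 0 = -4, A[0][1] + B[1][1] = 10 + 0 = 10) = -4 (attained at k = 0)
  C[1][0] = min over k of (A[1][0] + B[0][0] = 8 + -2 = 6, A[1][1] + B[1][0] = -5 + 8 = 3) = 3 (attained at k = 1)
  C[1][1] = min over k of (A[1][0] + B[0][1] = 8 + 0 = 8, A[1][1] + B[1][1] = -5 + 0 = -5) = -5 (attained at k = 1)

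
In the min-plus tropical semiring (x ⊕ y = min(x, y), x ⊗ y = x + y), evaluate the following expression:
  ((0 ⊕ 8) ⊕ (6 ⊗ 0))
((0 ⊕ 8) ⊕ (6 ⊗ 0)) = 0

Expand innermost to outermost. Recall ⊕ takes the minimum of its arguments and ⊗ takes their sum. Working out the expression ((0 ⊕ 8) ⊕ (6 ⊗ 0)) gives 0.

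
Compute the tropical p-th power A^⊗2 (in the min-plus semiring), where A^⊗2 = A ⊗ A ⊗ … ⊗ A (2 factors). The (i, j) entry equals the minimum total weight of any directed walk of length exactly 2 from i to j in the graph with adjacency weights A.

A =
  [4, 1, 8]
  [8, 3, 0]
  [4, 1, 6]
A^⊗2 =
  [8, 4, 1]
  [4, 1, 3]
  [8, 4, 1]

Each entry (A^⊗2)_ij equals the minimum over all length-2 walks i = v_0 → v_1 → … → v_2 = j of Σ_t A[v_t][v_{t+1}]. For example, for (i, j) = (0, 2) we minimise over 3 possible intermediate vertex sequences; the minimum is 1, attained along the walk 0 → 1 → 2.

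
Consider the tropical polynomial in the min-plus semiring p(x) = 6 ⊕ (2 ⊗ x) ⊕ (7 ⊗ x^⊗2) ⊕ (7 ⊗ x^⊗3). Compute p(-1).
p(-1) = 1

A tropical monomial a ⊗ x^⊗i evaluates to a + i · x. Evaluating each term at x = -1:
  Term 0 contributes 6 + 0 · -1 = 6
  Term 1 contributes 2 + 1 · -1 = 1
  Term 2 contributes 7 + 2 · -1 = 5
  Term 3 contributes 7 + 3 · -1 = 4
p(-1) = ⊕ of these = min[6, 1, 5, 4] = 1.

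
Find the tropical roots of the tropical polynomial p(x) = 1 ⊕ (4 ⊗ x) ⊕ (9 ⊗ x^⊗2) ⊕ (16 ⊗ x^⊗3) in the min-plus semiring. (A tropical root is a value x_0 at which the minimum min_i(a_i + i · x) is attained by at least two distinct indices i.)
Roots: {-7, -5, -3}

Each tropical root is a break point of the lower envelope of the lines y = a_i + i · x (there are 4 lines, with slopes 0, 1, ..., 3). Only the lines that attain the minimum somewhere contribute to roots; other lines are dominated. Here the surviving (envelope) indices are i = 3, i = 2, i = 1, i = 0.
Intersections between consecutive envelope lines give the roots: for adjacent envelope indices i < j the intersection is x = (a_i − a_j) / (j − i). Reading off the sorted break points: {-7, -5, -3}.
Verification: at each break x_0, at least two indices attain the minimum of min_i(a_i + i · x_0).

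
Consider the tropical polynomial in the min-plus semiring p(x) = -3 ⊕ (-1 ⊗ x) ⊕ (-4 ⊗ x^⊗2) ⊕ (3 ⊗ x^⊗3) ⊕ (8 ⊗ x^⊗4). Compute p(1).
p(1) = -3

A tropical monomial a ⊗ x^⊗i evaluates to a + i · x. Evaluating each term at x = 1:
  Term 0 contributes -3 + 0 · 1 = -3
  Term 1 contributes -1 + 1 · 1 = 0
  Term 2 contributes -4 + 2 · 1 = -2
  Term 3 contributes 3 + 3 · 1 = 6
  Term 4 contributes 8 + 4 · 1 = 12
p(1) = ⊕ of these = min[-3, 0, -2, 6, 12] = -3.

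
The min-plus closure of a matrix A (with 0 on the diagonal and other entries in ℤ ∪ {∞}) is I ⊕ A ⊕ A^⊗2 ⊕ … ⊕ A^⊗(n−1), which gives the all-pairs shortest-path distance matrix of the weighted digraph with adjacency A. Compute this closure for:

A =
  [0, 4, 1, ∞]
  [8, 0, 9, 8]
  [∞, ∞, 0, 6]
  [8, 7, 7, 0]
Closure =
  [0, 4, 1, 7]
  [8, 0, 9, 8]
  [14, 13, 0, 6]
  [8, 7, 7, 0]

This is the Floyd-Warshall all-pairs shortest-path computation. For each intermediate vertex k = 0, 1, …, 3, update dist[i][j] ← min(dist[i][j], dist[i][k] + dist[k][j]). The final matrix gives, for each (i, j), the minimum total weight of any directed path from i to j (possibly empty when i = j).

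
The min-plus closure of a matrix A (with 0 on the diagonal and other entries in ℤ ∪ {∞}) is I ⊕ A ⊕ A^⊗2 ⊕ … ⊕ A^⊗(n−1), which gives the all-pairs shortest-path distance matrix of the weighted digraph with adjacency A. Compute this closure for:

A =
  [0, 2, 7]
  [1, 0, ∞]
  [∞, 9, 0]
Closure =
  [0, 2, 7]
  [1, 0, 8]
  [10, 9, 0]

This is the Floyd-Warshall all-pairs shortest-path computation. For each intermediate vertex k = 0, 1, …, 2, update dist[i][j] ← min(dist[i][j], dist[i][k] + dist[k][j]). The final matrix gives, for each (i, j), the minimum total weight of any directed path from i to j (possibly empty when i = j).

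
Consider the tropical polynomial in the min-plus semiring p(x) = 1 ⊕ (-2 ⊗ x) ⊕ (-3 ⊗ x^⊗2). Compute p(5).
p(5) = 1

A tropical monomial a ⊗ x^⊗i evaluates to a + i · x. Evaluating each term at x = 5:
  Term 0 contributes 1 + 0 · 5 = 1
  Term 1 contributes -2 + 1 · 5 = 3
  Term 2 contributes -3 + 2 · 5 = 7
p(5) = ⊕ of these = min[1, 3, 7] = 1.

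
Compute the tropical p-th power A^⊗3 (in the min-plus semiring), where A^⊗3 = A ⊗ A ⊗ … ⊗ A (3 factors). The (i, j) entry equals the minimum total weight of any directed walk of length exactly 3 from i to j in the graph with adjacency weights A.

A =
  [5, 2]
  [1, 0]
A^⊗3 =
  [3, 2]
  [1, 0]

Each entry (A^⊗3)_ij equals the minimum over all length-3 walks i = v_0 → v_1 → … → v_3 = j of Σ_t A[v_t][v_{t+1}]. For example, for (i, j) = (0, 1) we minimise over 4 possible intermediate vertex sequences; the minimum is 2, attained along the walk 0 → 1 → 1 → 1.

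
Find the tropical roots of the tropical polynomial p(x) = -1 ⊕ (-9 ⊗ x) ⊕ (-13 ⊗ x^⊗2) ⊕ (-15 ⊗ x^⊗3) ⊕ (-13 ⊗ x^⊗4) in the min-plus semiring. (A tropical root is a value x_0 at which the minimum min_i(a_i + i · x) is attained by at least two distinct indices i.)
Roots: {-2, 2, 4, 8}

Each tropical root is a break point of the lower envelope of the lines y = a_i + i · x (there are 5 lines, with slopes 0, 1, ..., 4). Only the lines that attain the minimum somewhere contribute to roots; other lines are dominated. Here the surviving (envelope) indices are i = 4, i = 3, i = 2, i = 1, i = 0.
Intersections between consecutive envelope lines give the roots: for adjacent envelope indices i < j the intersection is x = (a_i − a_j) / (j − i). Reading off the sorted break points: {-2, 2, 4, 8}.
Verification: at each break x_0, at least two indices attain the minimum of min_i(a_i + i · x_0).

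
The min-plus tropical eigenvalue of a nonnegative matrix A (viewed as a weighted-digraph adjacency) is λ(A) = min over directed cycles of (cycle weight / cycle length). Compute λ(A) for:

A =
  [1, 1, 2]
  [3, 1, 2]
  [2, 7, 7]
λ(A) = 1

Enumerate directed cycles and compute their means (weight / length). Sample:
  cycle 0 → 0: weight = 1, length = 1, mean = 1/1 ≈ 1.000
  cycle 1 → 1: weight = 1, length = 1, mean = 1/1 ≈ 1.000
  cycle 2 → 2: weight = 7, length = 1, mean = 7/1 ≈ 7.000
  cycle 0 → 1 → 0: weight = 4, length = 2, mean = 4/2 ≈ 2.000
  cycle 0 → 2 → 0: weight = 4, length = 2, mean = 4/2 ≈ 2.000
  cycle 1 → 0 → 1: weight = 4, length = 2, mean = 4/2 ≈ 2.000
Minimum mean = 1.000, attained e.g. along the cycle 0 → 0 with weight 1 and length 1. So λ(A) = 1/1 = 1.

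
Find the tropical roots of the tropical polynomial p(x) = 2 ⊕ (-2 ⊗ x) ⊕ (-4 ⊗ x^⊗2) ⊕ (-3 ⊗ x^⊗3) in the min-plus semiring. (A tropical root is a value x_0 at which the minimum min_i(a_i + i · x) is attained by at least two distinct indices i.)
Roots: {-1, 2, 4}

Each tropical root is a break point of the lower envelope of the lines y = a_i + i · x (there are 4 lines, with slopes 0, 1, ..., 3). Only the lines that attain the minimum somewhere contribute to roots; other lines are dominated. Here the surviving (envelope) indices are i = 3, i = 2, i = 1, i = 0.
Intersections between consecutive envelope lines give the roots: for adjacent envelope indices i < j the intersection is x = (a_i − a_j) / (j − i). Reading off the sorted break points: {-1, 2, 4}.
Verification: at each break x_0, at least two indices attain the minimum of min_i(a_i + i · x_0).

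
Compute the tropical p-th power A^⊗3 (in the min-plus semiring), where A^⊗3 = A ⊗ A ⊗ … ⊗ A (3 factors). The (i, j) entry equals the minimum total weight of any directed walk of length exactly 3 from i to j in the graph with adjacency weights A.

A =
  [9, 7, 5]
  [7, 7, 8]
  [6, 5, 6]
A^⊗3 =
  [17, 16, 16]
  [18, 17, 18]
  [17, 16, 17]

Each entry (A^⊗3)_ij equals the minimum over all length-3 walks i = v_0 → v_1 → … → v_3 = j of Σ_t A[v_t][v_{t+1}]. For example, for (i, j) = (0, 2) we minimise over 9 possible intermediate vertex sequences; the minimum is 16, attained along the walk 0 → 2 → 0 → 2.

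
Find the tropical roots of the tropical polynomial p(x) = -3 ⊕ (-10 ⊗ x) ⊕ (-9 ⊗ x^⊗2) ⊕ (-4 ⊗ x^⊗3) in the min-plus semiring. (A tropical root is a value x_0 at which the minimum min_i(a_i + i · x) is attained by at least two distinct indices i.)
Roots: {-5, -1, 7}

Each tropical root is a break point of the lower envelope of the lines y = a_i + i · x (there are 4 lines, with slopes 0, 1, ..., 3). Only the lines that attain the minimum somewhere contribute to roots; other lines are dominated. Here the surviving (envelope) indices are i = 3, i = 2, i = 1, i = 0.
Intersections between consecutive envelope lines give the roots: for adjacent envelope indices i < j the intersection is x = (a_i − a_j) / (j − i). Reading off the sorted break points: {-5, -1, 7}.
Verification: at each break x_0, at least two indices attain the minimum of min_i(a_i + i · x_0).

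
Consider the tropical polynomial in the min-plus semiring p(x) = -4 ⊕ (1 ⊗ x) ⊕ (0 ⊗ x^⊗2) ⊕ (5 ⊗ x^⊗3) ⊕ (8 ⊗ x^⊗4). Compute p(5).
p(5) = -4

A tropical monomial a ⊗ x^⊗i evaluates to a + i · x. Evaluating each term at x = 5:
  Term 0 contributes -4 + 0 · 5 = -4
  Term 1 contributes 1 + 1 · 5 = 6
  Term 2 contributes 0 + 2 · 5 = 10
  Term 3 contributes 5 + 3 · 5 = 20
  Term 4 contributes 8 + 4 · 5 = 28
p(5) = ⊕ of these = min[-4, 6, 10, 20, 28] = -4.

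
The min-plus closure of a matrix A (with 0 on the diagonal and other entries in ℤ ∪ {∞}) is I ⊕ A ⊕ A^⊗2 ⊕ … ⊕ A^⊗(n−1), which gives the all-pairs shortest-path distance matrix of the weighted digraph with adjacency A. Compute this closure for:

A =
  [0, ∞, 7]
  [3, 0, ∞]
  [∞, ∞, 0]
Closure =
  [0, ∞, 7]
  [3, 0, 10]
  [∞, ∞, 0]

This is the Floyd-Warshall all-pairs shortest-path computation. For each intermediate vertex k = 0, 1, …, 2, update dist[i][j] ← min(dist[i][j], dist[i][k] + dist[k][j]). The final matrix gives, for each (i, j), the minimum total weight of any directed path from i to j (possibly empty when i = j).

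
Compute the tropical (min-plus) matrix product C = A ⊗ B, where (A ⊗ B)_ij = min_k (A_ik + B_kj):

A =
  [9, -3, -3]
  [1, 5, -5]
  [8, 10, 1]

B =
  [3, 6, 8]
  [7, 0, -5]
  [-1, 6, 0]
A ⊗ B =
  [-4, -3, -8]
  [-6, 1, -5]
  [0, 7, 1]

Apply the min-plus product entry-by-entry:
  C[0][0] = min over k of (A[0][0] + B[0][0] = 9 + 3 = 12, A[0][1] + B[1][0] = -3 + 7 = 4, A[0][2] + B[2][0] = -3 + -1 = -4) = -4 (attained at k = 2)
  C[0][1] = min over k of (A[0][0] + B[0][1] = 9 + 6 = 15, A[0][1] + B[1][1] = -3 + 0 = -3, A[0][2] + B[2][1] = -3 + 6 = 3) = -3 (attained at k = 1)
  C[0][2] = min over k of (A[0][0] + B[0][2] = 9 + 8 = 17, A[0][1] + B[1][2] = -3 + -5 = -8, A[0][2] + B[2][2] = -3 + 0 = -3) = -8 (attained at k = 1)
  C[1][0] = min over k of (A[1][0] + B[0][0] = 1 + 3 = 4, A[1][1] + B[1][0] = 5 + 7 = 12, A[1][2] + B[2][0] = -5 + -1 = -6) = -6 (attained at k = 2)
  C[1][1] = min over k of (A[1][0] + B[0][1] = 1 + 6 = 7, A[1][1] + B[1][1] = 5 + 0 = 5, A[1][2] + B[2][1] = -5 + 6 = 1) = 1 (attained at k = 2)
  C[1][2] = min over k of (A[1][0] + B[0][2] = 1 + 8 = 9, A[1][1] + B[1][2] = 5 + -5 = 0, A[1][2] + B[2][2] = -5 + 0 = -5) = -5 (attained at k = 2)
  C[2][0] = min over k of (A[2][0] + B[0][0] = 8 + 3 = 11, A[2][1] + B[1][0] = 10 + 7 = 17, A[2][2] + B[2][0] = 1 + -1 = 0) = 0 (attained at k = 2)
  C[2][1] = min over k of (A[2][0] + B[0][1] = 8 + 6 = 14, A[2][1] + B[1][1] = 10 + 0 = 10, A[2][2] + B[2][1] = 1 + 6 = 7) = 7 (attained at k = 2)
  C[2][2] = min over k of (A[2][0] + B[0][2] = 8 + 8 = 16, A[2][1] + B[1][2] = 10 + -5 = 5, A[2][2] + B[2][2] = 1 + 0 = 1) = 1 (attained at k = 2)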